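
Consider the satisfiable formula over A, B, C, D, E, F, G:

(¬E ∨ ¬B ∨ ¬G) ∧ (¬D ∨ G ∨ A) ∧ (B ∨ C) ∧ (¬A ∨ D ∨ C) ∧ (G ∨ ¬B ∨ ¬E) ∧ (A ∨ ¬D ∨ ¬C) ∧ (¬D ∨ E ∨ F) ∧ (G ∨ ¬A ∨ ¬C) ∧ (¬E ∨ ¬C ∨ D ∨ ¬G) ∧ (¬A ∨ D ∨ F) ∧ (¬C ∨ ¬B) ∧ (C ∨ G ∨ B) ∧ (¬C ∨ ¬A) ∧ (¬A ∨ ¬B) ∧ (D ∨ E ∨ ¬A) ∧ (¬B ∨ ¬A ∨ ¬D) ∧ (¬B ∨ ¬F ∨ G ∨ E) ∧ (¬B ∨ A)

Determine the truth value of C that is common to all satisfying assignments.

Suppose C = False.
Unit clause (B) forces B = True.
Unit clause (¬A) forces A = False.
But (A) is also a unit clause — contradiction.
So every satisfying assignment has C = True.

True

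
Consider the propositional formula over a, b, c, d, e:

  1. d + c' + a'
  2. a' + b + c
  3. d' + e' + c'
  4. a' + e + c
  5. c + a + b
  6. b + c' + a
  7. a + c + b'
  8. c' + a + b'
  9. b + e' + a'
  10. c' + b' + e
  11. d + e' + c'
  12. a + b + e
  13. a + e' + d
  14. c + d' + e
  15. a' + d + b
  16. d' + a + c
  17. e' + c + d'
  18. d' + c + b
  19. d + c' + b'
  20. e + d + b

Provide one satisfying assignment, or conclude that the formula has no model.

Suppose d = 0.
Suppose c = 0.
Suppose a = 1.
Unit clause (b) forces b = 1.
Unit clause (e) forces e = 1.
All clauses are satisfied.

a ↦ 1, b ↦ 1, c ↦ 0, d ↦ 0, e ↦ 1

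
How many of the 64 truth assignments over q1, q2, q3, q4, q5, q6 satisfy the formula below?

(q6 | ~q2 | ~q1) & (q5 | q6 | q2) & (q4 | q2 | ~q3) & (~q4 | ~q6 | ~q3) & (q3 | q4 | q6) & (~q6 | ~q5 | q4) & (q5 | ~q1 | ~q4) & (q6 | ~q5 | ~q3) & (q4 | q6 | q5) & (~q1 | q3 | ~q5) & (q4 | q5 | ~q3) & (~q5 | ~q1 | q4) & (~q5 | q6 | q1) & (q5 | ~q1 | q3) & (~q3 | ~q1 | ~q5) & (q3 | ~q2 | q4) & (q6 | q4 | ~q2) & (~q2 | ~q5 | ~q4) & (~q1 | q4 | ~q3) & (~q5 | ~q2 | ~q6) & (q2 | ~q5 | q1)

There are 2^6 = 64 truth assignments over (q1, q2, q3, q4, q5, q6).
Split on q6. With q6 = 1, the clauses containing q6 are satisfied and ~q6 drops from the rest; 3 of the 2^5 = 32 assignments to the other variables satisfy what remains.
With q6 = 0, by the same count on the reduced clause set, 2 assignments work.
Total: 3 + 2 = 5.

5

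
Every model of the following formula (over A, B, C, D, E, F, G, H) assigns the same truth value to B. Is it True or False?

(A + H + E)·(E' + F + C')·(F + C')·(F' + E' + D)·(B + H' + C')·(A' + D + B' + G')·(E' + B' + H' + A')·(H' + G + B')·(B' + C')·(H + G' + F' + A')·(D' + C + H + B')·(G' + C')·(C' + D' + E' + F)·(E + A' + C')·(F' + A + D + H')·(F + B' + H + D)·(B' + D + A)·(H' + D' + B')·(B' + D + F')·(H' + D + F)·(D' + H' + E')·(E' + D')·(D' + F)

Suppose B = 1.
The clause (C') is unit, so C = 0.
Suppose H = 0.
The clause (D') is unit, so D = 0.
The clause (F) is unit, so F = 1.
Now (F') is unsatisfied and unit — conflict.
Undo H and try H = 1.
The clause (G) is unit, so G = 1.
The clause (D') is unit, so D = 0.
The clause (A') is unit, so A = 0.
Now (A) is unsatisfied and unit — conflict.
Both values of H lead to a conflict.
So every satisfying assignment has B = False.

False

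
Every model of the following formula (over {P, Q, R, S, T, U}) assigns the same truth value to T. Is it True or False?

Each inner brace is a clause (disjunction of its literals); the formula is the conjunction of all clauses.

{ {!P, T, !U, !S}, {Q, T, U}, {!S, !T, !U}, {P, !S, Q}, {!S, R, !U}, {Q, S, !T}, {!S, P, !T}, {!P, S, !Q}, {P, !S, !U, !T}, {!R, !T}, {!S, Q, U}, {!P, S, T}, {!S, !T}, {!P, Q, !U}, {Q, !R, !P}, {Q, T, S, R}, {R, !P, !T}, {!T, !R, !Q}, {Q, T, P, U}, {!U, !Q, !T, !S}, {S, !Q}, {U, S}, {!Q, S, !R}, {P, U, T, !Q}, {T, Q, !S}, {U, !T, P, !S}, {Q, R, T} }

False

Suppose T = true.
(!R) alone gives R = false.
(!S) alone gives S = false.
(Q) alone gives Q = true.
Now (!Q) is unsatisfied and unit — conflict.
So every satisfying assignment has T = False.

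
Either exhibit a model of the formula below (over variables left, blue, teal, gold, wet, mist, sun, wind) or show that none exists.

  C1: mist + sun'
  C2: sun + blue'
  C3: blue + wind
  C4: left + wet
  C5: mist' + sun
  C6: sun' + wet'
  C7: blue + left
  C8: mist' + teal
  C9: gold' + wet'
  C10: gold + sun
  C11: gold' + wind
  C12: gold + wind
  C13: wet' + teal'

left=1,  blue=0,  teal=1,  gold=1,  wet=0,  mist=0,  sun=0,  wind=1

Case mist = 0:
From the singleton clause (sun'), sun = 0.
From the singleton clause (blue'), blue = 0.
From the singleton clause (wind), wind = 1.
From the singleton clause (left), left = 1.
From the singleton clause (gold), gold = 1.
From the singleton clause (wet'), wet = 0.
No clause remains; teal is free.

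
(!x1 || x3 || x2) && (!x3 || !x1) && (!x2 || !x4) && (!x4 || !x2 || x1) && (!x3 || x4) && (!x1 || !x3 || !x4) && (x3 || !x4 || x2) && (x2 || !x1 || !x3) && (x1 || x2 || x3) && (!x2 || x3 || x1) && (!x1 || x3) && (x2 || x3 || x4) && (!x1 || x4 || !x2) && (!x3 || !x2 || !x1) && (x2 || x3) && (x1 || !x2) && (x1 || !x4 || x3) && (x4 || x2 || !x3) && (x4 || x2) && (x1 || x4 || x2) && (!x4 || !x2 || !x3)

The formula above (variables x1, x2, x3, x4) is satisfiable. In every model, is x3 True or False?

Suppose x3 = false.
The clause (!x1) is unit, so x1 = false.
The clause (x2) is unit, so x2 = true.
But (!x2) is also a unit clause — contradiction.
So every satisfying assignment has x3 = True.

True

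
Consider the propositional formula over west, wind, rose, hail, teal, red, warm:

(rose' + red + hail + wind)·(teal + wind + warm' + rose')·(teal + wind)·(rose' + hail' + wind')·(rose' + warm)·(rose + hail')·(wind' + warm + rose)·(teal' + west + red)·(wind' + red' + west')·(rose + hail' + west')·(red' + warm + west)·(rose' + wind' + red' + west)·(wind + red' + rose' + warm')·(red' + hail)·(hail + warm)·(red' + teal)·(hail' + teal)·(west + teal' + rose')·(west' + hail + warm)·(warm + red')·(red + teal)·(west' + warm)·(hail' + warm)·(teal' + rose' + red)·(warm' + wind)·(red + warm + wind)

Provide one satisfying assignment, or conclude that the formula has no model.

west: 1,  wind: 1,  rose: 0,  hail: 0,  teal: 1,  red: 0,  warm: 1

Try teal = 1.
Try rose = 0.
From the singleton clause (hail'), hail = 0.
From the singleton clause (red'), red = 0.
From the singleton clause (west), west = 1.
From the singleton clause (warm), warm = 1.
From the singleton clause (wind), wind = 1.
All clauses are satisfied.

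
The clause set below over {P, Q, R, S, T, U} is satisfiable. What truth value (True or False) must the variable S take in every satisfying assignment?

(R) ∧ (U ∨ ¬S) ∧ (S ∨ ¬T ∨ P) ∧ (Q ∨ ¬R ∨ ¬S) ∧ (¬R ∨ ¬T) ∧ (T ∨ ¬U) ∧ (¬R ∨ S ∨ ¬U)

False

Suppose S = True.
Unit clause (R) forces R = True.
Unit clause (U) forces U = True.
Unit clause (Q) forces Q = True.
Unit clause (¬T) forces T = False.
But (T) is also a unit clause — contradiction.
So every satisfying assignment has S = False.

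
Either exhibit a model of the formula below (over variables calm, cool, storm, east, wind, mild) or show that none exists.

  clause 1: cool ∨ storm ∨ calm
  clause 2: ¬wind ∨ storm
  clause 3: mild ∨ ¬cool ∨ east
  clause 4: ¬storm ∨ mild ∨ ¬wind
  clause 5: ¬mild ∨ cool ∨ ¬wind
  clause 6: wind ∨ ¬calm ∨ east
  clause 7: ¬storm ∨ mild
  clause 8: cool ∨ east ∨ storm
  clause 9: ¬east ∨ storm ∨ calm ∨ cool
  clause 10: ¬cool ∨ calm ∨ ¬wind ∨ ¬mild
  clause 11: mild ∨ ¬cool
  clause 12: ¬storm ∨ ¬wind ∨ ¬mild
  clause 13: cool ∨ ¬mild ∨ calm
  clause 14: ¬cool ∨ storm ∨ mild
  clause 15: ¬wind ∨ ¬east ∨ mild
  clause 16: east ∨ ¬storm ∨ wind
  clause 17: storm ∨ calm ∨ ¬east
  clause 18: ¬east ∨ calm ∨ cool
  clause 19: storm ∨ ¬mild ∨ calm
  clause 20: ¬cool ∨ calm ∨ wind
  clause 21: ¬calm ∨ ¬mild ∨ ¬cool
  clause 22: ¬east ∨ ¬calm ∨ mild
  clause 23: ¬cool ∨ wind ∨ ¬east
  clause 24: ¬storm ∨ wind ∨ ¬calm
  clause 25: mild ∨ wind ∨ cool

Try wind = False.
Try calm = True.
(east) alone gives east = True.
(mild) alone gives mild = True.
(¬cool) alone gives cool = False.
(¬storm) alone gives storm = False.
Every clause now holds.

calm=True, cool=False, storm=False, east=True, wind=False, mild=True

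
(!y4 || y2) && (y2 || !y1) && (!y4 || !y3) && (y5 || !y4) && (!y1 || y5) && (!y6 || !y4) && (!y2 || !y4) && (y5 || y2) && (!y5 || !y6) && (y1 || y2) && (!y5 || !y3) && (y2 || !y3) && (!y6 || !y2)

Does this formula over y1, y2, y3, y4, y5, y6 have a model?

Try y4 = false.
Try y2 = true.
From the singleton clause (!y6), y6 = false.
Try y1 = false.
Try y5 = false.
Every clause is now satisfied; y3 is unconstrained.
A satisfying assignment: y1: false,  y2: true,  y3: false,  y4: false,  y5: false,  y6: false.

Satisfiable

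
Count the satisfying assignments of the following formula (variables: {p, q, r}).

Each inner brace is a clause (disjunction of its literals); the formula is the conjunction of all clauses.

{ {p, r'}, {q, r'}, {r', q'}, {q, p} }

There are 2^3 = 8 truth assignments over (p, q, r).
Check each against the 4 clauses (columns in the order p, q, r):
  F F F  ✗ fails (q + p)
  F F T  ✗ fails (p + r')
  F T F  ✓ satisfies all
  F T T  ✗ fails (p + r')
  T F F  ✓ satisfies all
  T F T  ✗ fails (q + r')
  T T F  ✓ satisfies all
  T T T  ✗ fails (r' + q')
3 of the 8 rows are models.

3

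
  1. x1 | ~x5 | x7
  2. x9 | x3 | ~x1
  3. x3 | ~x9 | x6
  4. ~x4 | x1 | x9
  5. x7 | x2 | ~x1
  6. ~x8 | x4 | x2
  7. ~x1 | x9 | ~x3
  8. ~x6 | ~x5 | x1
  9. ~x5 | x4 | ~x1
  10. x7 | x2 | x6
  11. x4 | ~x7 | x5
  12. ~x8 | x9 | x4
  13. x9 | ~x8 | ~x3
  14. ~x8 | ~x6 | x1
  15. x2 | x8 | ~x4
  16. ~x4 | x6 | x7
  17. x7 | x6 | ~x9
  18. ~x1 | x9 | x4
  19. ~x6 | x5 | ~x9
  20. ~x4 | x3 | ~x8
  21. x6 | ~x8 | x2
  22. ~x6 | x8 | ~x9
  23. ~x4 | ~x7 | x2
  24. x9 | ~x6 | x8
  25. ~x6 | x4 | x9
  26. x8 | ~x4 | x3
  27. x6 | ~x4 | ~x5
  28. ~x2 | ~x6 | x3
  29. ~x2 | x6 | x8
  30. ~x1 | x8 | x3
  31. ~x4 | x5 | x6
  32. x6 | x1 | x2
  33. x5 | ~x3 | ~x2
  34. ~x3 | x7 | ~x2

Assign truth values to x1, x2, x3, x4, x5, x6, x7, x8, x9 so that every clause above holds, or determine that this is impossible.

Try x1 = 1.
Try x9 = 1.
Try x3 = 1.
Try x7 = 1.
Try x5 = 1.
From the singleton clause (x4), x4 = 1.
From the singleton clause (x2), x2 = 1.
From the singleton clause (x6), x6 = 1.
From the singleton clause (x8), x8 = 1.
All clauses are satisfied.

x1: 1,  x2: 1,  x3: 1,  x4: 1,  x5: 1,  x6: 1,  x7: 1,  x8: 1,  x9: 1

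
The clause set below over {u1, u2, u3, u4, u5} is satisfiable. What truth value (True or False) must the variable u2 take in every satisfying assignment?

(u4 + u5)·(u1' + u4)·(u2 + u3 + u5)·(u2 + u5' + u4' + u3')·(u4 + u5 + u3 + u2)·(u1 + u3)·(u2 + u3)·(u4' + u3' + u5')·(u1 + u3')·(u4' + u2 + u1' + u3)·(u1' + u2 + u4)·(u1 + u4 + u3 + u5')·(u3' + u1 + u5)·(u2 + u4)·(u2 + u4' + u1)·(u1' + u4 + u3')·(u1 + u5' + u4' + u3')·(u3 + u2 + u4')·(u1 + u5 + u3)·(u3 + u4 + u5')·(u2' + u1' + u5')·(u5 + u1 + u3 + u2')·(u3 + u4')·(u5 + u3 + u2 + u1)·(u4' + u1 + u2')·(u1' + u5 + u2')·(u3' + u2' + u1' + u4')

False

Suppose u2 = 1.
Case u4 = 1:
The clause (u3) is unit, so u3 = 1.
The clause (u5') is unit, so u5 = 0.
The clause (u1) is unit, so u1 = 1.
That conflicts with the unit clause (u1').
So u4 must be the other value — set u4 = 0.
The clause (u5) is unit, so u5 = 1.
The clause (u1') is unit, so u1 = 0.
The clause (u3) is unit, so u3 = 1.
That conflicts with the unit clause (u3').
Both values of u4 lead to a conflict.
So every satisfying assignment has u2 = False.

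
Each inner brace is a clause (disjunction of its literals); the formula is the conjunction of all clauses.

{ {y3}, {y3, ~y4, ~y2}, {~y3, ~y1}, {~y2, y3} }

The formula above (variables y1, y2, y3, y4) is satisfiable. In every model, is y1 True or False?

Suppose y1 = 1.
Unit clause (y3) forces y3 = 1.
But (~y3) is also a unit clause — contradiction.
So every satisfying assignment has y1 = False.

False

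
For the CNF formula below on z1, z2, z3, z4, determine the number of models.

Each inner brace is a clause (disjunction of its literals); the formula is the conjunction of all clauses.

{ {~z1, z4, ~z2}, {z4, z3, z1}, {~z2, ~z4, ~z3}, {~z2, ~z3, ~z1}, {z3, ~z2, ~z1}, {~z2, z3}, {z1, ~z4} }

6

There are 2^4 = 16 truth assignments over (z1, z2, z3, z4).
Split on z3. With z3 = 1, the clauses containing z3 are satisfied and ~z3 drops from the rest; 4 of the 2^3 = 8 assignments to the other variables satisfy what remains.
With z3 = 0, by the same count on the reduced clause set, 2 assignments work.
(One model: z1=F, z2=F, z3=T, z4=F.)
Total: 4 + 2 = 6.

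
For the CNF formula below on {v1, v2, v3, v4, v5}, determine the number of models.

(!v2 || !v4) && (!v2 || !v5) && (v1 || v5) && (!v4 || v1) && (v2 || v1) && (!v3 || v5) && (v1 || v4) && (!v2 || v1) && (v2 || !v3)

5

There are 2^5 = 32 truth assignments over (v1, v2, v3, v4, v5).
Split on v2. With v2 = true, the clauses containing v2 are satisfied and !v2 drops from the rest; 1 of the 2^4 = 16 assignments to the other variables satisfy what remains.
With v2 = false, by the same count on the reduced clause set, 4 assignments work.
Total: 1 + 4 = 5.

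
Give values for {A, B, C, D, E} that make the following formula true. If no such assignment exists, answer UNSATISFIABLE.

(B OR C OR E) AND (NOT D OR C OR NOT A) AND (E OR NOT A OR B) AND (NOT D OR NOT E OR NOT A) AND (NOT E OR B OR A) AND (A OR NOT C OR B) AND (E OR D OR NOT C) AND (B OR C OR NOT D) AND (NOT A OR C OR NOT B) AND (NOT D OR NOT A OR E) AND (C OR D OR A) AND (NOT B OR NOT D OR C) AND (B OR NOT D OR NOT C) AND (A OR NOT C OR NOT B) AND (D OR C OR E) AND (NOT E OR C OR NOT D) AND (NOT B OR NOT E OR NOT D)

Try B = false.
Try C = true.
The clause (A) is unit, so A = true.
The clause (E) is unit, so E = true.
The clause (NOT D) is unit, so D = false.
This assignment satisfies each clause.

A: true,  B: false,  C: true,  D: false,  E: true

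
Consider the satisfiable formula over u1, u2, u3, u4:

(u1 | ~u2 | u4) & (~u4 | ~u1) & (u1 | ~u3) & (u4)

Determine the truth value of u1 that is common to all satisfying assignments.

False

Suppose u1 = 1.
Unit clause (~u4) forces u4 = 0.
Now (u4) is unsatisfied and unit — conflict.
So every satisfying assignment has u1 = False.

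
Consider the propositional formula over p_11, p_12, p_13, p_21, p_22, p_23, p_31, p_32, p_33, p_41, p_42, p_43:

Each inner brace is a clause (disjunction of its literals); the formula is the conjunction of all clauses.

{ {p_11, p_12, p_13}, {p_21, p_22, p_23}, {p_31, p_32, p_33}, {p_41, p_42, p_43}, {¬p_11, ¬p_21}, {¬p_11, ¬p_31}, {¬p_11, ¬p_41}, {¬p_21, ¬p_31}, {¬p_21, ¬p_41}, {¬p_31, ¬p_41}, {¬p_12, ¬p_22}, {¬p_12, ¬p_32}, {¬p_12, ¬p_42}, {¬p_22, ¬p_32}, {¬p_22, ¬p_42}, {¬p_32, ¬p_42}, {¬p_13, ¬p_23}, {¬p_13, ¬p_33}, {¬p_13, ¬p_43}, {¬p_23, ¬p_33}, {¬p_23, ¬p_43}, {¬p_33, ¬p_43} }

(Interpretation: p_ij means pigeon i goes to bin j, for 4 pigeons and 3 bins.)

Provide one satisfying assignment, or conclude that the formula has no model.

Branch on p_11: set p_11 = False.
Branch on p_12: set p_12 = True.
From the singleton clause (¬p_22), p_22 = False.
From the singleton clause (¬p_32), p_32 = False.
From the singleton clause (¬p_42), p_42 = False.
Branch on p_21: set p_21 = True.
From the singleton clause (¬p_31), p_31 = False.
From the singleton clause (p_33), p_33 = True.
From the singleton clause (¬p_41), p_41 = False.
From the singleton clause (p_43), p_43 = True.
That conflicts with the unit clause (¬p_43).
So p_21 must be the other value — set p_21 = False.
From the singleton clause (p_23), p_23 = True.
From the singleton clause (¬p_13), p_13 = False.
From the singleton clause (¬p_33), p_33 = False.
From the singleton clause (p_31), p_31 = True.
From the singleton clause (¬p_41), p_41 = False.
From the singleton clause (p_43), p_43 = True.
That conflicts with the unit clause (¬p_43).
Both values of p_21 lead to a conflict.
So p_12 must be the other value — set p_12 = False.
From the singleton clause (p_13), p_13 = True.
From the singleton clause (¬p_23), p_23 = False.
From the singleton clause (¬p_33), p_33 = False.
From the singleton clause (¬p_43), p_43 = False.
Branch on p_21: set p_21 = True.
From the singleton clause (¬p_31), p_31 = False.
From the singleton clause (p_32), p_32 = True.
From the singleton clause (¬p_41), p_41 = False.
From the singleton clause (p_42), p_42 = True.
That conflicts with the unit clause (¬p_42).
So p_21 must be the other value — set p_21 = False.
From the singleton clause (p_22), p_22 = True.
From the singleton clause (¬p_32), p_32 = False.
From the singleton clause (p_31), p_31 = True.
From the singleton clause (¬p_41), p_41 = False.
From the singleton clause (p_42), p_42 = True.
That conflicts with the unit clause (¬p_42).
Both values of p_21 lead to a conflict.
Both values of p_12 lead to a conflict.
So p_11 must be the other value — set p_11 = True.
From the singleton clause (¬p_21), p_21 = False.
From the singleton clause (¬p_31), p_31 = False.
From the singleton clause (¬p_41), p_41 = False.
Branch on p_22: set p_22 = True.
From the singleton clause (¬p_12), p_12 = False.
From the singleton clause (¬p_32), p_32 = False.
From the singleton clause (p_33), p_33 = True.
From the singleton clause (¬p_42), p_42 = False.
From the singleton clause (p_43), p_43 = True.
That conflicts with the unit clause (¬p_43).
So p_22 must be the other value — set p_22 = False.
From the singleton clause (p_23), p_23 = True.
From the singleton clause (¬p_13), p_13 = False.
From the singleton clause (¬p_33), p_33 = False.
From the singleton clause (p_32), p_32 = True.
From the singleton clause (¬p_12), p_12 = False.
From the singleton clause (¬p_42), p_42 = False.
From the singleton clause (p_43), p_43 = True.
That conflicts with the unit clause (¬p_43).
Both values of p_22 lead to a conflict.
Both values of p_11 lead to a conflict.

UNSATISFIABLE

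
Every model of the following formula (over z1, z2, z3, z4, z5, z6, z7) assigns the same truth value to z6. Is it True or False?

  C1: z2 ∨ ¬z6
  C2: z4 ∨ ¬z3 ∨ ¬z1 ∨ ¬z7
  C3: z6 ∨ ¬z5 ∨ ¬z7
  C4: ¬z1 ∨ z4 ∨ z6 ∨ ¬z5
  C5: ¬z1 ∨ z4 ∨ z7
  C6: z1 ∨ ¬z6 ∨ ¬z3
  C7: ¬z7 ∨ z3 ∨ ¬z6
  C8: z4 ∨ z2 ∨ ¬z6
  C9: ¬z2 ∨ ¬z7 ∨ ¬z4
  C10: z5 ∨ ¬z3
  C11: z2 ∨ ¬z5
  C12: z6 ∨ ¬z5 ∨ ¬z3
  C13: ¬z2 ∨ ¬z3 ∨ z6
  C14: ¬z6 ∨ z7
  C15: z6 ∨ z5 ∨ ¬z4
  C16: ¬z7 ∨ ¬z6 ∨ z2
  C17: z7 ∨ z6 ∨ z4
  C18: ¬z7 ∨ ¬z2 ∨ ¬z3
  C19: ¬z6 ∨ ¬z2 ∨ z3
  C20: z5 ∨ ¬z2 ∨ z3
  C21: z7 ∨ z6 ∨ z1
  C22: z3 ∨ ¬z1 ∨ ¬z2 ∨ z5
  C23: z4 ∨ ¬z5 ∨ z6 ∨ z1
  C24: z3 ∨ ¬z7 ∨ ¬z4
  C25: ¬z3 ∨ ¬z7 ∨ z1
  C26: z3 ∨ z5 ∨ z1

Suppose z6 = True.
Unit clause (z2) forces z2 = True.
Unit clause (z7) forces z7 = True.
Unit clause (z3) forces z3 = True.
But (¬z3) is also a unit clause — contradiction.
So every satisfying assignment has z6 = False.

False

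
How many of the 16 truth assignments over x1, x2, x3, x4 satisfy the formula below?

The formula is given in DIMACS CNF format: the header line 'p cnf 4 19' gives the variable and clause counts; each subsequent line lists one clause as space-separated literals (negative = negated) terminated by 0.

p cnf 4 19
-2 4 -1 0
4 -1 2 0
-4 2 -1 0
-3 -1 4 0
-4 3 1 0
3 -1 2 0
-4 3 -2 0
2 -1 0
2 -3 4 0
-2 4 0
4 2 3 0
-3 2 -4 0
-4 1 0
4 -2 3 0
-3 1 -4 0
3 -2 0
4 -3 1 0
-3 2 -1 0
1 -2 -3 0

There are 2^4 = 16 truth assignments over (x1, x2, x3, x4).
Split on x1. With x1 = True, the clauses containing x1 are satisfied and ¬x1 drops from the rest; 1 of the 2^3 = 8 assignments to the other variables satisfy what remains.
With x1 = False, by the same count on the reduced clause set, 0 assignments work.
(One model: x1=T, x2=T, x3=T, x4=T.)
Total: 1 + 0 = 1.

1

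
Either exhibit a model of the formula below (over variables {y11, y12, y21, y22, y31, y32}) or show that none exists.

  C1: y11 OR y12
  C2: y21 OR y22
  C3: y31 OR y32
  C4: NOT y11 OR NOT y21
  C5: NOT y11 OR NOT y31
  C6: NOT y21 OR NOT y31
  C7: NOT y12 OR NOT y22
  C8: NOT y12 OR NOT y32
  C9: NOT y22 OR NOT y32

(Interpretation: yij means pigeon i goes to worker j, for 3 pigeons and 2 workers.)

Case y11 = true:
Unit clause (NOT y21) forces y21 = false.
Unit clause (y22) forces y22 = true.
Unit clause (NOT y31) forces y31 = false.
Unit clause (y32) forces y32 = true.
Now (NOT y32) is unsatisfied and unit — conflict.
Backtrack on y11: now try y11 = false.
Unit clause (y12) forces y12 = true.
Unit clause (NOT y22) forces y22 = false.
Unit clause (y21) forces y21 = true.
Unit clause (NOT y31) forces y31 = false.
Unit clause (y32) forces y32 = true.
Now (NOT y32) is unsatisfied and unit — conflict.
Both values of y11 lead to a conflict.

UNSATISFIABLE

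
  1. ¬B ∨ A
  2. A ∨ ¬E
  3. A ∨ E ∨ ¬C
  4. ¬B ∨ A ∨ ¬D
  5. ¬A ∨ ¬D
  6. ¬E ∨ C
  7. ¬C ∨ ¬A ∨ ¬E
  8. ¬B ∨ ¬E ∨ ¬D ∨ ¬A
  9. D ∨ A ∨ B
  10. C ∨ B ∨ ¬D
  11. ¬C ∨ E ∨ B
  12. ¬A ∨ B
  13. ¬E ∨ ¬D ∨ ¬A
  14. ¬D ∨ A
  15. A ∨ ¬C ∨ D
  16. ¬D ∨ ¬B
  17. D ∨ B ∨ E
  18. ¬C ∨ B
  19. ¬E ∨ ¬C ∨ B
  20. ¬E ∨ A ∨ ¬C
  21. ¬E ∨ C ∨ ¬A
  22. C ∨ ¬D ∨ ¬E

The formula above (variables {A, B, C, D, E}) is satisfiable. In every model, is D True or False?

Suppose D = True.
(¬A) alone gives A = False.
But (A) is also a unit clause — contradiction.
So every satisfying assignment has D = False.

False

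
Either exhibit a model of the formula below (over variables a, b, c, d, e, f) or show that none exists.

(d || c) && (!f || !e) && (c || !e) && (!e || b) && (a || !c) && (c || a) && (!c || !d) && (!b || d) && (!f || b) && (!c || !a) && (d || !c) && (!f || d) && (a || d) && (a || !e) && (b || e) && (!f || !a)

Branch on d: set d = true.
(!c) alone gives c = false.
(!e) alone gives e = false.
(a) alone gives a = true.
(b) alone gives b = true.
(!f) alone gives f = false.
Every clause now holds.

a=true, b=true, c=false, d=true, e=false, f=false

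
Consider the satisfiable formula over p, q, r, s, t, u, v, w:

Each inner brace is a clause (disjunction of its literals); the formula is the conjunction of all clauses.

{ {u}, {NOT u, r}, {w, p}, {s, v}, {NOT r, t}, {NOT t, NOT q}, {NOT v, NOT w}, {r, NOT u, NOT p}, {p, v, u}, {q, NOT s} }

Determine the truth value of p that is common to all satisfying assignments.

True

Suppose p = false.
Unit clause (u) forces u = true.
Unit clause (r) forces r = true.
Unit clause (w) forces w = true.
Unit clause (t) forces t = true.
Unit clause (NOT q) forces q = false.
Unit clause (NOT v) forces v = false.
Unit clause (s) forces s = true.
Now (NOT s) is unsatisfied and unit — conflict.
So every satisfying assignment has p = True.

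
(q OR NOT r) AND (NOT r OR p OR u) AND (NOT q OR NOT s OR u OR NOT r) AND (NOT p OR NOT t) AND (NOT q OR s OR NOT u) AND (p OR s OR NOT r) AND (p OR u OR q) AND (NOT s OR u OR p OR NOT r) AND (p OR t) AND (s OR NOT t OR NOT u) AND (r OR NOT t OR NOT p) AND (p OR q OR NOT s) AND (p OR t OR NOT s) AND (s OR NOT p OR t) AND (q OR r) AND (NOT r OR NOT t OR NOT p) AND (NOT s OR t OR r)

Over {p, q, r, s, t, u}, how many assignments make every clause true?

5

There are 2^6 = 64 truth assignments over (p, q, r, s, t, u).
Split on u. With u = true, the clauses containing u are satisfied and NOT u drops from the rest; 3 of the 2^5 = 32 assignments to the other variables satisfy what remains.
With u = false, by the same count on the reduced clause set, 2 assignments work.
Total: 3 + 2 = 5.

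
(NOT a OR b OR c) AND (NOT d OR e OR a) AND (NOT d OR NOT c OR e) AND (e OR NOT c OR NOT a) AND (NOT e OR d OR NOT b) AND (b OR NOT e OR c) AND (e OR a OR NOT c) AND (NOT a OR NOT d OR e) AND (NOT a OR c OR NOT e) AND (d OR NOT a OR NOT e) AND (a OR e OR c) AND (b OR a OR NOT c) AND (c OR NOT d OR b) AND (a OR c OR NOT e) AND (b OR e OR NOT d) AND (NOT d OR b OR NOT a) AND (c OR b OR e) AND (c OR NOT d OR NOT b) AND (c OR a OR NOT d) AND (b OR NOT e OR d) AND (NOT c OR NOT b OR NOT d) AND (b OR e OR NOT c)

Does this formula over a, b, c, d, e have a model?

Case a = true:
Case b = true:
Case e = false:
Unit clause (NOT c) forces c = false.
Unit clause (NOT d) forces d = false.
All clauses are satisfied.
A satisfying assignment: a=true; b=true; c=false; d=false; e=false.

Yes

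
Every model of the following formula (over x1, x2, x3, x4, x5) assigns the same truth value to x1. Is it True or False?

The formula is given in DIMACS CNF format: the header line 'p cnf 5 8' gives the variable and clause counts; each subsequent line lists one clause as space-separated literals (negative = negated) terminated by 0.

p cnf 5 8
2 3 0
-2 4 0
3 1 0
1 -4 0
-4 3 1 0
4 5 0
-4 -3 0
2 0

True

Suppose x1 = False.
The clause (x3) is unit, so x3 = True.
The clause (¬x4) is unit, so x4 = False.
The clause (¬x2) is unit, so x2 = False.
Now (x2) is unsatisfied and unit — conflict.
So every satisfying assignment has x1 = True.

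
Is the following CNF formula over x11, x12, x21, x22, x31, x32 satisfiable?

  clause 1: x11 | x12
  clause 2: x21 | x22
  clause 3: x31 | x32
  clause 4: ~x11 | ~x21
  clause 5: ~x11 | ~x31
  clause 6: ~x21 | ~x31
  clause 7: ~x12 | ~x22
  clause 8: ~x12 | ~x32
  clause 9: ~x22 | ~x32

Unsatisfiable

Try x11 = 1.
Unit clause (~x21) forces x21 = 0.
Unit clause (x22) forces x22 = 1.
Unit clause (~x31) forces x31 = 0.
Unit clause (x32) forces x32 = 1.
That conflicts with the unit clause (~x32).
Undo x11 and try x11 = 0.
Unit clause (x12) forces x12 = 1.
Unit clause (~x22) forces x22 = 0.
Unit clause (x21) forces x21 = 1.
Unit clause (~x31) forces x31 = 0.
Unit clause (x32) forces x32 = 1.
That conflicts with the unit clause (~x32).
Either choice for x11 ends in contradiction.
No assignment satisfies every clause.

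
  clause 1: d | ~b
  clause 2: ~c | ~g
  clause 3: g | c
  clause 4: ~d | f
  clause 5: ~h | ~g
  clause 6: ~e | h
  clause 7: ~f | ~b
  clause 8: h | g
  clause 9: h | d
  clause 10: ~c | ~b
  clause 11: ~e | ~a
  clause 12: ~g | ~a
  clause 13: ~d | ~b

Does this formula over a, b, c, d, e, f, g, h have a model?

Try d = 0.
From the singleton clause (~b), b = 0.
From the singleton clause (h), h = 1.
From the singleton clause (~g), g = 0.
From the singleton clause (c), c = 1.
Try e = 0.
All clauses hold; a, f can take either value.
A satisfying assignment: a=1, b=0, c=1, d=0, e=0, f=0, g=0, h=1.

Yes, satisfiable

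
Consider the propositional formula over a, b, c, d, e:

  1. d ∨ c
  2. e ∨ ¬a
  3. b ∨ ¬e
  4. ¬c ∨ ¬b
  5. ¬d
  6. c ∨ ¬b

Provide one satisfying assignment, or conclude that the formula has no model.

a: False, b: False, c: True, d: False, e: False

The clause (¬d) is unit, so d = False.
The clause (c) is unit, so c = True.
The clause (¬b) is unit, so b = False.
The clause (¬e) is unit, so e = False.
The clause (¬a) is unit, so a = False.
Every clause now holds.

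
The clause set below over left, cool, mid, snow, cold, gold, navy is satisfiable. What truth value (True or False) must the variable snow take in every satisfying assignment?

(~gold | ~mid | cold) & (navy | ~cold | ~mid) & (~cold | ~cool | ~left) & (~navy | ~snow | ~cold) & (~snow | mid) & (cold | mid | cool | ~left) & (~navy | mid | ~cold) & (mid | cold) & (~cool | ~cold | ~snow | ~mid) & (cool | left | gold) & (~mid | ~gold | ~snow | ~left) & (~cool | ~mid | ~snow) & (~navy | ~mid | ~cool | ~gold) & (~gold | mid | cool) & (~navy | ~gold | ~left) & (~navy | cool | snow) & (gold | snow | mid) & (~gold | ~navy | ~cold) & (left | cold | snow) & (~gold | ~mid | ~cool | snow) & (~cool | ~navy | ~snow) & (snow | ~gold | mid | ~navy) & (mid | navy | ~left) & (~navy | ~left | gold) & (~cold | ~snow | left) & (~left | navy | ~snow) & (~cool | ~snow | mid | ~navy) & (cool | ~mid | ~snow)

Suppose snow = 1.
From the singleton clause (mid), mid = 1.
From the singleton clause (~cool), cool = 0.
Now (cool) is unsatisfied and unit — conflict.
So every satisfying assignment has snow = False.

False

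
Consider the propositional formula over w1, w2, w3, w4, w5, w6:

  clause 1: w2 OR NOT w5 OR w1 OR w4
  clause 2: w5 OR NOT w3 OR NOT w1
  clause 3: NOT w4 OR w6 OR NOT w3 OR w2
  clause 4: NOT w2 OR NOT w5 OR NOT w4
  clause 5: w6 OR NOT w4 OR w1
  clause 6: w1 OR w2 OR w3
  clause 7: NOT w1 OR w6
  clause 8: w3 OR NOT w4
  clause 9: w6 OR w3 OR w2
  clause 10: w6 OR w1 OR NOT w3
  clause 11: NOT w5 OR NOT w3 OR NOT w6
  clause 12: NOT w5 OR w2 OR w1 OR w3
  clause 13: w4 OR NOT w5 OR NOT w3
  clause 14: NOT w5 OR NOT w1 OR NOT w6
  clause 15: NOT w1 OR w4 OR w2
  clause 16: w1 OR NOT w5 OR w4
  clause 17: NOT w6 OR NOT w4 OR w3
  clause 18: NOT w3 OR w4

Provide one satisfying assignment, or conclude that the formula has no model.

w1=false,  w2=true,  w3=false,  w4=false,  w5=false,  w6=true

Try w1 = false.
Try w6 = true.
Try w2 = true.
Try w5 = false.
Try w3 = false.
(NOT w4) alone gives w4 = false.
This assignment satisfies each clause.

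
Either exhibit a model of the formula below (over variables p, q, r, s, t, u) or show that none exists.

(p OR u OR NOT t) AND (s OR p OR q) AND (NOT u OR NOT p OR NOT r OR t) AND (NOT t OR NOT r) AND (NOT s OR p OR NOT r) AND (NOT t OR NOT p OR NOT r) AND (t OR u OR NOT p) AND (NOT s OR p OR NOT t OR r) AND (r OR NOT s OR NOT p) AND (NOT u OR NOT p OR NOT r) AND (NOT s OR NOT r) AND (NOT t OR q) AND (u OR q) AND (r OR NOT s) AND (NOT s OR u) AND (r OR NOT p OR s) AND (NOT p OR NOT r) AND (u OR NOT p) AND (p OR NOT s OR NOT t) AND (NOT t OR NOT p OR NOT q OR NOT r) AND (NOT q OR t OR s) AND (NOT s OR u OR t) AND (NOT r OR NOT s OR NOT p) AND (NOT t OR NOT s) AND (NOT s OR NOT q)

p=false, q=true, r=false, s=false, t=true, u=true

Try t = true.
From the singleton clause (NOT r), r = false.
From the singleton clause (q), q = true.
From the singleton clause (NOT s), s = false.
From the singleton clause (NOT p), p = false.
From the singleton clause (u), u = true.
Every clause now holds.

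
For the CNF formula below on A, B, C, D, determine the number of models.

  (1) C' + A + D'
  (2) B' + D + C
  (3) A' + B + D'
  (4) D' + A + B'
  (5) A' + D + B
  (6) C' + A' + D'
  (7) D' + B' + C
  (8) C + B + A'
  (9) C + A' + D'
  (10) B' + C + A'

5

There are 2^4 = 16 truth assignments over (A, B, C, D).
Check each against the 10 clauses (columns in the order A, B, C, D):
  F F F F  ✓ satisfies all
  F F F T  ✓ satisfies all
  F F T F  ✓ satisfies all
  F F T T  ✗ fails (C' + A + D')
  F T F F  ✗ fails (B' + D + C)
  F T F T  ✗ fails (D' + A + B')
  F T T F  ✓ satisfies all
  F T T T  ✗ fails (C' + A + D')
  T F F F  ✗ fails (A' + D + B)
  T F F T  ✗ fails (A' + B + D')
  T F T F  ✗ fails (A' + D + B)
  T F T T  ✗ fails (A' + B + D')
  T T F F  ✗ fails (B' + D + C)
  T T F T  ✗ fails (D' + B' + C)
  T T T F  ✓ satisfies all
  T T T T  ✗ fails (C' + A' + D')
5 of the 16 rows are models.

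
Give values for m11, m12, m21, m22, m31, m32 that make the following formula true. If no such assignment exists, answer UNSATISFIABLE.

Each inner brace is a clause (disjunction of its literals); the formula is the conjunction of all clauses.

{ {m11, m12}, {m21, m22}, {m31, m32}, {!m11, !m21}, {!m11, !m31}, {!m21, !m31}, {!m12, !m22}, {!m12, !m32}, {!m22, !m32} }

Branch on m11: set m11 = true.
(!m21) alone gives m21 = false.
(m22) alone gives m22 = true.
(!m31) alone gives m31 = false.
(m32) alone gives m32 = true.
Now (!m32) is unsatisfied and unit — conflict.
That branch fails; take m11 = false instead.
(m12) alone gives m12 = true.
(!m22) alone gives m22 = false.
(m21) alone gives m21 = true.
(!m31) alone gives m31 = false.
(m32) alone gives m32 = true.
Now (!m32) is unsatisfied and unit — conflict.
Neither m11 = true nor m11 = false works.

UNSATISFIABLE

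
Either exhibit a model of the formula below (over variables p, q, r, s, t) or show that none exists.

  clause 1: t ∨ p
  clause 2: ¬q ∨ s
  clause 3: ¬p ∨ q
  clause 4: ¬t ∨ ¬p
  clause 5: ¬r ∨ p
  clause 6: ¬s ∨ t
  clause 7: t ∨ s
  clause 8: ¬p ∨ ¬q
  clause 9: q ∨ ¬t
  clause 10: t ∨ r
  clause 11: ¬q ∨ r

UNSATISFIABLE

Try t = True.
The clause (¬p) is unit, so p = False.
The clause (¬r) is unit, so r = False.
The clause (q) is unit, so q = True.
That conflicts with the unit clause (¬q).
So t must be the other value — set t = False.
The clause (p) is unit, so p = True.
The clause (q) is unit, so q = True.
That conflicts with the unit clause (¬q).
Either choice for t ends in contradiction.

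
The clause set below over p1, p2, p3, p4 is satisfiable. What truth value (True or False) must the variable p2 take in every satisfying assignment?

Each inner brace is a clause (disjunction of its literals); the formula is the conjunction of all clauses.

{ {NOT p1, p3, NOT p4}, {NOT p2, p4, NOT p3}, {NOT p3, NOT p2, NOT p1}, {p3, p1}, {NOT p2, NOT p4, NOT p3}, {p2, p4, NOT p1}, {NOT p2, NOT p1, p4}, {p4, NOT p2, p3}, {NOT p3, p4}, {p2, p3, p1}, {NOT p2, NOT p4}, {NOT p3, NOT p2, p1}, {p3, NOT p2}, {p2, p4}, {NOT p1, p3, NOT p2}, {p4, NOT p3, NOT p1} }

False

Suppose p2 = true.
The clause (NOT p4) is unit, so p4 = false.
The clause (NOT p3) is unit, so p3 = false.
That conflicts with the unit clause (p3).
So every satisfying assignment has p2 = False.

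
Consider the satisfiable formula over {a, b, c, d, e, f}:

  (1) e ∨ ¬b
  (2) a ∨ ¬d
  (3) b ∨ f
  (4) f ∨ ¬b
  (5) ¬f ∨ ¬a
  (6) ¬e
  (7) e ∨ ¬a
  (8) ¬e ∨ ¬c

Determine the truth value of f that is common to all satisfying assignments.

Suppose f = False.
From the singleton clause (b), b = True.
But (¬b) is also a unit clause — contradiction.
So every satisfying assignment has f = True.

True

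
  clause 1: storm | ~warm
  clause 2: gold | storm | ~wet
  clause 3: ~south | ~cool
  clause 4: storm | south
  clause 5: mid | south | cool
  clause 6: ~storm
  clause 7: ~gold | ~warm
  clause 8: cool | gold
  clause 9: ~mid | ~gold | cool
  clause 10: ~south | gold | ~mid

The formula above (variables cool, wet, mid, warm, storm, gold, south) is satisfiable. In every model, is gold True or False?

Suppose gold = 0.
The clause (~storm) is unit, so storm = 0.
The clause (~warm) is unit, so warm = 0.
The clause (~wet) is unit, so wet = 0.
The clause (south) is unit, so south = 1.
The clause (~cool) is unit, so cool = 0.
That conflicts with the unit clause (cool).
So every satisfying assignment has gold = True.

True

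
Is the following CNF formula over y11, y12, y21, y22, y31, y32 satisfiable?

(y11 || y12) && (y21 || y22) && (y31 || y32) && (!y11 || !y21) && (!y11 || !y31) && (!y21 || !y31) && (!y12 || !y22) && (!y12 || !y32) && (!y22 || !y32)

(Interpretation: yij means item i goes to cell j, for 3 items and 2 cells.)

No

Case y11 = true:
From the singleton clause (!y21), y21 = false.
From the singleton clause (y22), y22 = true.
From the singleton clause (!y31), y31 = false.
From the singleton clause (y32), y32 = true.
Now (!y32) is unsatisfied and unit — conflict.
Backtrack on y11: now try y11 = false.
From the singleton clause (y12), y12 = true.
From the singleton clause (!y22), y22 = false.
From the singleton clause (y21), y21 = true.
From the singleton clause (!y31), y31 = false.
From the singleton clause (y32), y32 = true.
Now (!y32) is unsatisfied and unit — conflict.
Either choice for y11 ends in contradiction.
No assignment satisfies every clause.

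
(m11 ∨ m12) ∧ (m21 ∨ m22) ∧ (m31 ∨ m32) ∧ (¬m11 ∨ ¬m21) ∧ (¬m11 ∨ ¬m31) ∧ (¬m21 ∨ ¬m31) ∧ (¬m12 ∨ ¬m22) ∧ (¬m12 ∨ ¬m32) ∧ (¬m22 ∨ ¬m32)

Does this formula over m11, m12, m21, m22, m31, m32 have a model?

Unsatisfiable

Try m11 = True.
(¬m21) alone gives m21 = False.
(m22) alone gives m22 = True.
(¬m31) alone gives m31 = False.
(m32) alone gives m32 = True.
Now (¬m32) is unsatisfied and unit — conflict.
That branch fails; take m11 = False instead.
(m12) alone gives m12 = True.
(¬m22) alone gives m22 = False.
(m21) alone gives m21 = True.
(¬m31) alone gives m31 = False.
(m32) alone gives m32 = True.
Now (¬m32) is unsatisfied and unit — conflict.
Neither m11 = True nor m11 = False works.
No assignment satisfies every clause.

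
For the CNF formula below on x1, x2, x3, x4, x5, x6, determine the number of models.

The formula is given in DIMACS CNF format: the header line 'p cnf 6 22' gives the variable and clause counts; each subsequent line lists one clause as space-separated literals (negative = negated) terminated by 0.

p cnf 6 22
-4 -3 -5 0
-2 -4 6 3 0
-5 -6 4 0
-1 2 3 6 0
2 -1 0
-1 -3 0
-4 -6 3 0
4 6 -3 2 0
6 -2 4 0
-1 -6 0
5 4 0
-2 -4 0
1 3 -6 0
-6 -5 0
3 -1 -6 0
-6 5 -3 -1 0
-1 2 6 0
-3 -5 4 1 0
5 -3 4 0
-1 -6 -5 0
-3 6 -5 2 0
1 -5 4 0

4

There are 2^6 = 64 truth assignments over (x1, x2, x3, x4, x5, x6).
Split on x5. With x5 = True, the clauses containing x5 are satisfied and ¬x5 drops from the rest; 1 of the 2^5 = 32 assignments to the other variables satisfy what remains.
With x5 = False, by the same count on the reduced clause set, 3 assignments work.
(One model: x1=F, x2=F, x3=F, x4=T, x5=F, x6=F.)
Total: 1 + 3 = 4.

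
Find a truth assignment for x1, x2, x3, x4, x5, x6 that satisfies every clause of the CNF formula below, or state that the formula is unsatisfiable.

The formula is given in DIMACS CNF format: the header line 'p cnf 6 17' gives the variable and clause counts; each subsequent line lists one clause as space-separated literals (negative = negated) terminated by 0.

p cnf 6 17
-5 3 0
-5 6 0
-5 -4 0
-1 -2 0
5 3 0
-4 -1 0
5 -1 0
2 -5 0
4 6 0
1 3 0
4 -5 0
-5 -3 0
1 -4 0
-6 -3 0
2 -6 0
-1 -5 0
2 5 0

Case x5 = False:
From the singleton clause (x3), x3 = True.
From the singleton clause (¬x1), x1 = False.
From the singleton clause (¬x4), x4 = False.
From the singleton clause (x6), x6 = True.
That conflicts with the unit clause (¬x6).
Undo x5 and try x5 = True.
From the singleton clause (x3), x3 = True.
That conflicts with the unit clause (¬x3).
Neither x5 = True nor x5 = False works.

UNSATISFIABLE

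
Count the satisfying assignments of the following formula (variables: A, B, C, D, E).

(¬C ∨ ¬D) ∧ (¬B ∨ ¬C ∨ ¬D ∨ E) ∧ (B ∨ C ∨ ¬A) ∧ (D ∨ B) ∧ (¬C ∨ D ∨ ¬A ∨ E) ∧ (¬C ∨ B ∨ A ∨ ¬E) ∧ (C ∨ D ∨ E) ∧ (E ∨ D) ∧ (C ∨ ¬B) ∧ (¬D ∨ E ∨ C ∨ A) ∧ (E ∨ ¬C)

3

There are 2^5 = 32 truth assignments over (A, B, C, D, E).
Split on C. With C = True, the clauses containing C are satisfied and ¬C drops from the rest; 2 of the 2^4 = 16 assignments to the other variables satisfy what remains.
With C = False, by the same count on the reduced clause set, 1 assignment works.
(One model: A=F, B=F, C=F, D=T, E=T.)
Total: 2 + 1 = 3.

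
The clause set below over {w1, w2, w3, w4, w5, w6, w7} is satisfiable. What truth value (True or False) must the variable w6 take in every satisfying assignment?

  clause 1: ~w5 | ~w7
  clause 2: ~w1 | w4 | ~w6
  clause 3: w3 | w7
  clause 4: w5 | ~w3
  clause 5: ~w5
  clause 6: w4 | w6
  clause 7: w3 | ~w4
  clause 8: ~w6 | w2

True

Suppose w6 = 0.
(~w5) alone gives w5 = 0.
(~w3) alone gives w3 = 0.
(w7) alone gives w7 = 1.
(w4) alone gives w4 = 1.
Now (~w4) is unsatisfied and unit — conflict.
So every satisfying assignment has w6 = True.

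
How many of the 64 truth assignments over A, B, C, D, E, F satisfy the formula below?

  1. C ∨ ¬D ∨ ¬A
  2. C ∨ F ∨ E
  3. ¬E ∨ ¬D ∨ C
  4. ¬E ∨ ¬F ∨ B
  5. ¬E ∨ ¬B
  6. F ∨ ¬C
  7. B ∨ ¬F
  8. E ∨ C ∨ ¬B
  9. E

There are 2^6 = 64 truth assignments over (A, B, C, D, E, F).
Split on B. With B = True, the clauses containing B are satisfied and ¬B drops from the rest; 0 of the 2^5 = 32 assignments to the other variables satisfy what remains.
With B = False, by the same count on the reduced clause set, 2 assignments work.
(One model: A=F, B=F, C=F, D=F, E=T, F=F.)
Total: 0 + 2 = 2.

2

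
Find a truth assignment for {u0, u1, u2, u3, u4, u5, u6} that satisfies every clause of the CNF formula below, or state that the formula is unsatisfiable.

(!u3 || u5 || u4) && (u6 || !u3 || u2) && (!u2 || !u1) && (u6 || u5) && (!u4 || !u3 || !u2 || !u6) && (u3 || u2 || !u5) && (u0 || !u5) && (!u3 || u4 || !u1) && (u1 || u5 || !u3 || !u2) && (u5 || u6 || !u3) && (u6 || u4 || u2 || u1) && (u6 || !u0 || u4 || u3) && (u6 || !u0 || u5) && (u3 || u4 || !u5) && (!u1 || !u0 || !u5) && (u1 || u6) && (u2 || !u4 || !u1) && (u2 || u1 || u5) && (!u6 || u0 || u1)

u0 ↦ false, u1 ↦ true, u2 ↦ false, u3 ↦ false, u4 ↦ false, u5 ↦ false, u6 ↦ true

Case u2 = false:
Case u6 = true:
Case u3 = false:
(!u5) alone gives u5 = false.
(u1) alone gives u1 = true.
(!u4) alone gives u4 = false.
Every clause is now satisfied; u0 is unconstrained.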